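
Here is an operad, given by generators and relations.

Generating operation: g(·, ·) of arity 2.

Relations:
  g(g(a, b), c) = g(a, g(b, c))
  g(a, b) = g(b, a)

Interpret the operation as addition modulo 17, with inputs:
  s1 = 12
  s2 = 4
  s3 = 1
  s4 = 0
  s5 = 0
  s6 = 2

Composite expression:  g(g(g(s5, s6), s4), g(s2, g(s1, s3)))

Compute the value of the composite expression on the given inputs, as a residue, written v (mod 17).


2 (mod 17)

g(s5, s6) = 2
g(g(s5, s6), s4) = 2
g(s1, s3) = 13
g(s2, g(s1, s3)) = 0
g(g(g(s5, s6), s4), g(s2, g(s1, s3))) = 2


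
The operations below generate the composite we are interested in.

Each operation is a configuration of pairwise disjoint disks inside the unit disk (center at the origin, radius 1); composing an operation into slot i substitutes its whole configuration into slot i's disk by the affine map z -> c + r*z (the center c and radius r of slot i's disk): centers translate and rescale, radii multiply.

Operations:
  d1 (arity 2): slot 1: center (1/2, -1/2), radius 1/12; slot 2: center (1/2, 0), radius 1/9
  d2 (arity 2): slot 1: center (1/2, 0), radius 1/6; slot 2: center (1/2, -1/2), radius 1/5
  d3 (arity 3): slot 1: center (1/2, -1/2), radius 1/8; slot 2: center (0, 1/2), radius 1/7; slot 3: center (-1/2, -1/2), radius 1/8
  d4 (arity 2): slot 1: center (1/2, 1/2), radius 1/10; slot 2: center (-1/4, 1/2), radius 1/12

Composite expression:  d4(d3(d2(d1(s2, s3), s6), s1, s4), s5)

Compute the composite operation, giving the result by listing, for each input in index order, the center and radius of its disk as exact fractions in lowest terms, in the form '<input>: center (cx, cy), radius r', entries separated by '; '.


Nesting under d4 composes maps z -> c + r*z down each s-path.
input s2: composing its 4 substitution steps yields center (107/192, 431/960), radius 1/5760
input s3: composing its 4 substitution steps yields center (107/192, 9/20), radius 1/4320
input s6: composing its 3 substitution steps yields center (89/160, 71/160), radius 1/400
input s1: composing its 2 substitution steps yields center (1/2, 11/20), radius 1/70
input s4: composing its 2 substitution steps yields center (9/20, 9/20), radius 1/80
input s5: composing its 1 substitution step yields center (-1/4, 1/2), radius 1/12

s1: center (1/2, 11/20), radius 1/70; s2: center (107/192, 431/960), radius 1/5760; s3: center (107/192, 9/20), radius 1/4320; s4: center (9/20, 9/20), radius 1/80; s5: center (-1/4, 1/2), radius 1/12; s6: center (89/160, 71/160), radius 1/400


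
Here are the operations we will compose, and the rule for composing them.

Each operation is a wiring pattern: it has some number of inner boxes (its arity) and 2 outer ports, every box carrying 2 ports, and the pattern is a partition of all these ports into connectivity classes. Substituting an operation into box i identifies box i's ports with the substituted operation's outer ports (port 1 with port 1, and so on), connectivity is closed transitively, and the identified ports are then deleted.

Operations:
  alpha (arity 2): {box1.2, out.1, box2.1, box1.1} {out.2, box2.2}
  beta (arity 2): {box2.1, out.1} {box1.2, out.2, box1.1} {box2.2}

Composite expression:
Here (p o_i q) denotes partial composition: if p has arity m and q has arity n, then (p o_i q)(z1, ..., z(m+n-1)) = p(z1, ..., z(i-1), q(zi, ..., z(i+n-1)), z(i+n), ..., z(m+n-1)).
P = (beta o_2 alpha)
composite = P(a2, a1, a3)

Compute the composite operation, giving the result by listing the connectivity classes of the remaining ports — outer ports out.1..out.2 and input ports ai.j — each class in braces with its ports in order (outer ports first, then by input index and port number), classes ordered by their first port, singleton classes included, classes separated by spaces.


{out.1, a1.1, a1.2, a3.1} {out.2, a2.1, a2.2} {a3.2}


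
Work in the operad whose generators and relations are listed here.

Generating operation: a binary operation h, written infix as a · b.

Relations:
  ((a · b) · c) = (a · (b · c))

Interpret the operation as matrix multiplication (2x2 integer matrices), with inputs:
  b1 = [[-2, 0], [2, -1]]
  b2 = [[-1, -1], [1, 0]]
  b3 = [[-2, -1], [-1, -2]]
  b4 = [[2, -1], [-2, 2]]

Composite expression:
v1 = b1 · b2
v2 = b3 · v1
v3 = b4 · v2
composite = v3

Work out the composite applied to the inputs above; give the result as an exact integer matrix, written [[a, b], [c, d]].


(b1 · b2) = [[2, 2], [-3, -2]]
(b3 · (b1 · b2)) = [[-1, -2], [4, 2]]
(b4 · (b3 · (b1 · b2))) = [[-6, -6], [10, 8]]

[[-6, -6], [10, 8]]


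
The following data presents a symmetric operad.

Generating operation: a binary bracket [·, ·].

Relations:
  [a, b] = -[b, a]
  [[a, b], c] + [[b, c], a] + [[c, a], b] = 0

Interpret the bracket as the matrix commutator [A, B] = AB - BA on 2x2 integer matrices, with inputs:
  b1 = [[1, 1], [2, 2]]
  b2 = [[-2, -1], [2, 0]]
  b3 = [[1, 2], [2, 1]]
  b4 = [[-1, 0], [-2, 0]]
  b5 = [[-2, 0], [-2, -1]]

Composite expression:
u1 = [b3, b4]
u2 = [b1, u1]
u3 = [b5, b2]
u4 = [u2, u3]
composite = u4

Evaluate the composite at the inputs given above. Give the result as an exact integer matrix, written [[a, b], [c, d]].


[[54, 12], [144, -54]]

[b3, b4] = [[-4, 2], [-2, 4]]
[b1, [b3, b4]] = [[-6, 6], [-18, 6]]
[b5, b2] = [[-2, 1], [6, 2]]
[[b1, [b3, b4]], [b5, b2]] = [[54, 12], [144, -54]]


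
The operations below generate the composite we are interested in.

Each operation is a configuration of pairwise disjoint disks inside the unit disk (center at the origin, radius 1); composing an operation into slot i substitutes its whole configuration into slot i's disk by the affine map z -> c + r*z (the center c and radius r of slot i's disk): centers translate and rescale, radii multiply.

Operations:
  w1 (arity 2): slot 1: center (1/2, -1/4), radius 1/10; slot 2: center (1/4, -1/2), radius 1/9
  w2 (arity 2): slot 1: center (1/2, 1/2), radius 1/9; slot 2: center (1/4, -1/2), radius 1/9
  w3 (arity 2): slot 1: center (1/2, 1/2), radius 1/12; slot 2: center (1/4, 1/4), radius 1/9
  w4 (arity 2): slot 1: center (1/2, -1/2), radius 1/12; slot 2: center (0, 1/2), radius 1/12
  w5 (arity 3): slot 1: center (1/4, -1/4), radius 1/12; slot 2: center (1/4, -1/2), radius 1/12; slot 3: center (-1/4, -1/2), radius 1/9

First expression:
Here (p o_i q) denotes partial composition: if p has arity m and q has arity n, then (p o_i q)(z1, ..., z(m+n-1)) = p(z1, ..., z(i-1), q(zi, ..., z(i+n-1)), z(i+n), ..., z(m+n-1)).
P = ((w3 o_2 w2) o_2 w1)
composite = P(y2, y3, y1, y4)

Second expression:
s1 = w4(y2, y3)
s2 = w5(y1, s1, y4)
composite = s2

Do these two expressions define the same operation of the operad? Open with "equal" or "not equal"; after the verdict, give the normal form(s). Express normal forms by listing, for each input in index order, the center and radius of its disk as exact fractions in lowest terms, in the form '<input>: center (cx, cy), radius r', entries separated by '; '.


not equal; first: y1: center (25/81, 97/324), radius 1/729; y2: center (1/2, 1/2), radius 1/12; y3: center (101/324, 49/162), radius 1/810; y4: center (5/18, 7/36), radius 1/81; second: y1: center (1/4, -1/4), radius 1/12; y2: center (7/24, -13/24), radius 1/144; y3: center (1/4, -11/24), radius 1/144; y4: center (-1/4, -1/2), radius 1/9

Normal form of the first expression: y1: center (25/81, 97/324), radius 1/729; y2: center (1/2, 1/2), radius 1/12; y3: center (101/324, 49/162), radius 1/810; y4: center (5/18, 7/36), radius 1/81
Normal form of the second expression: y1: center (1/4, -1/4), radius 1/12; y2: center (7/24, -13/24), radius 1/144; y3: center (1/4, -11/24), radius 1/144; y4: center (-1/4, -1/2), radius 1/9
They disagree, so not equal.


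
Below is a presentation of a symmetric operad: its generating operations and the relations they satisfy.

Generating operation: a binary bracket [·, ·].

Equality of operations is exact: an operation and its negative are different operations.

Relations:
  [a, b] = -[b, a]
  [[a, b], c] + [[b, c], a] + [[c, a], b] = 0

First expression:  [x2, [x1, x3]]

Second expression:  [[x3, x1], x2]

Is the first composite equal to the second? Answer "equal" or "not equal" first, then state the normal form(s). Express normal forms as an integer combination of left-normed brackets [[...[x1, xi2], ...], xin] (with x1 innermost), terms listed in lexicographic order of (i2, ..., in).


equal: each reduces to -[[x1, x3], x2]

Reducing the first expression gives -[[x1, x3], x2]
Reducing the second expression gives -[[x1, x3], x2]
Same normal form: equal.


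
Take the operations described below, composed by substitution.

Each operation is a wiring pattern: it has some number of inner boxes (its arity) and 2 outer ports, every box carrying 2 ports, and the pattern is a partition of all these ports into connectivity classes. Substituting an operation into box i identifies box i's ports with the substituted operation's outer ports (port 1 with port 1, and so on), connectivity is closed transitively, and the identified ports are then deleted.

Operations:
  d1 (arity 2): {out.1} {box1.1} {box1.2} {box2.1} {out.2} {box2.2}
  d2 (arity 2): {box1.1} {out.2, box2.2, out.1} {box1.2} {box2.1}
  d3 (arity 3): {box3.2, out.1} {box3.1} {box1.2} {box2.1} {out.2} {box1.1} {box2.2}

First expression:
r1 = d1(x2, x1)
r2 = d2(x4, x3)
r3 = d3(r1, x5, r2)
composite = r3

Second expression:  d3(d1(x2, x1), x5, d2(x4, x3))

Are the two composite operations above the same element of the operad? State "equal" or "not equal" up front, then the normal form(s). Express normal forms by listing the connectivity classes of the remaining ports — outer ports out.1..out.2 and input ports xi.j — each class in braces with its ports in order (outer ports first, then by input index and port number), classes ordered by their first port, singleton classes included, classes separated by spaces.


equal; both compose to {out.1, x3.2} {out.2} {x1.1} {x1.2} {x2.1} {x2.2} {x3.1} {x4.1} {x4.2} {x5.1} {x5.2}

The first composite normalizes to {out.1, x3.2} {out.2} {x1.1} {x1.2} {x2.1} {x2.2} {x3.1} {x4.1} {x4.2} {x5.1} {x5.2}
The second composite normalizes to {out.1, x3.2} {out.2} {x1.1} {x1.2} {x2.1} {x2.2} {x3.1} {x4.1} {x4.2} {x5.1} {x5.2}
Identical normal forms: equal.


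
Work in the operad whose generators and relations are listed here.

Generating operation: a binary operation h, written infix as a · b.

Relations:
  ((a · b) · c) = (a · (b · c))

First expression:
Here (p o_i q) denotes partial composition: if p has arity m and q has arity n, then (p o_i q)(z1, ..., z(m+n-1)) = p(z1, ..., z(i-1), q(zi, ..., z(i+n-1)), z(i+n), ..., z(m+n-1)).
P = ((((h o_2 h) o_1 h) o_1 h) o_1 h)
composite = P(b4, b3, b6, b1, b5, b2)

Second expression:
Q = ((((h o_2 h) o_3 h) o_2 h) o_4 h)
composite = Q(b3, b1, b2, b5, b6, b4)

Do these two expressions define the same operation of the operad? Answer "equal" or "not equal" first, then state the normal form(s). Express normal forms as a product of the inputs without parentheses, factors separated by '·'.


not equal; first: b4 · b3 · b6 · b1 · b5 · b2; second: b3 · b1 · b2 · b5 · b6 · b4

The first expression, normalized: b4 · b3 · b6 · b1 · b5 · b2
The second expression, normalized: b3 · b1 · b2 · b5 · b6 · b4
No match — not equal.


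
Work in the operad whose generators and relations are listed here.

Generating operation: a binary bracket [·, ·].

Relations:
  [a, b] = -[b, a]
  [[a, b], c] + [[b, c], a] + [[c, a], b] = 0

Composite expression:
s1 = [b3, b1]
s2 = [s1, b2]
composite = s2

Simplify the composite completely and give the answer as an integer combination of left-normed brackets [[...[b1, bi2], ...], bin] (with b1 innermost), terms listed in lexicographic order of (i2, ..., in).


-[[b1, b3], b2]

Antisymmetry and Jacobi reduce to b1-anchored left-normed brackets.
Composite bracket: [[b3, b1], b2]
The bracket unfolds into 4 signed words via [a, b] = ab - ba (2^2 = 4).
Collect the words opening with b1:
  word b1b3b2 has sign -1, contributing -[[b1, b3], b2]


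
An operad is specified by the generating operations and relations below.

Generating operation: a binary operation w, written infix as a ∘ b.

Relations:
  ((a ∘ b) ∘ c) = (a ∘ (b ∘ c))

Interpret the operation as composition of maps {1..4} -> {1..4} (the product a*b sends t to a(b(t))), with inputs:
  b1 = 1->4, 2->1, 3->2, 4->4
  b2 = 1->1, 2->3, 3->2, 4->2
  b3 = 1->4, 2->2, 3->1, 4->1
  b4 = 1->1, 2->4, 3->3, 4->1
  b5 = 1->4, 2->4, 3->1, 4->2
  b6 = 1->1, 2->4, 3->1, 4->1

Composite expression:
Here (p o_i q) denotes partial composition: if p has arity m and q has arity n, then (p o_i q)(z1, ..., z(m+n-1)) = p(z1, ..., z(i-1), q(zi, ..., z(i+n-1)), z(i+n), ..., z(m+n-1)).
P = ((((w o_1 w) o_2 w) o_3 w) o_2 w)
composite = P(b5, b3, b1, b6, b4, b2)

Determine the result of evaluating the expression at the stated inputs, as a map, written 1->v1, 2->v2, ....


(b3 ∘ b1) = 1->1, 2->4, 3->2, 4->1
(b6 ∘ b4) = 1->1, 2->1, 3->1, 4->1
((b3 ∘ b1) ∘ (b6 ∘ b4)) = 1->1, 2->1, 3->1, 4->1
(b5 ∘ ((b3 ∘ b1) ∘ (b6 ∘ b4))) = 1->4, 2->4, 3->4, 4->4
((b5 ∘ ((b3 ∘ b1) ∘ (b6 ∘ b4))) ∘ b2) = 1->4, 2->4, 3->4, 4->4

1->4, 2->4, 3->4, 4->4


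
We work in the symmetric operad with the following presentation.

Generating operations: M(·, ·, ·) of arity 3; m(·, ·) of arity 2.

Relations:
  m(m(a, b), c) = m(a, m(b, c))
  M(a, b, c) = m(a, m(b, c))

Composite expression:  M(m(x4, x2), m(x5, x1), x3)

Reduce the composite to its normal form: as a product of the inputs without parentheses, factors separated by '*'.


Under associativity of M, the answer is the x's in reading order.
m(x4, x2) linearizes to x4 * x2
m(x5, x1) linearizes to x5 * x1
M(m(x4, x2), m(x5, x1), x3) linearizes to x4 * x2 * x5 * x1 * x3

x4 * x2 * x5 * x1 * x3


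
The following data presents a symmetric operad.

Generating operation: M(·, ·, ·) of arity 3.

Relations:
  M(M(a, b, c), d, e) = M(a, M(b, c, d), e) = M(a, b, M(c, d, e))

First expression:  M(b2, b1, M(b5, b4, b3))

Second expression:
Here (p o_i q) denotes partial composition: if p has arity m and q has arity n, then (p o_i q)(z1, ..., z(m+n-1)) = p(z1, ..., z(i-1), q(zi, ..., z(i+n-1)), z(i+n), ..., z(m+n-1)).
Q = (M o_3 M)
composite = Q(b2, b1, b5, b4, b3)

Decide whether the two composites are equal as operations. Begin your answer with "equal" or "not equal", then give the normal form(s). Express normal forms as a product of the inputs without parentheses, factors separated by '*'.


equal: each reduces to b2 * b1 * b5 * b4 * b3

The first expression, normalized: b2 * b1 * b5 * b4 * b3
The second expression, normalized: b2 * b1 * b5 * b4 * b3
One common form — equal.


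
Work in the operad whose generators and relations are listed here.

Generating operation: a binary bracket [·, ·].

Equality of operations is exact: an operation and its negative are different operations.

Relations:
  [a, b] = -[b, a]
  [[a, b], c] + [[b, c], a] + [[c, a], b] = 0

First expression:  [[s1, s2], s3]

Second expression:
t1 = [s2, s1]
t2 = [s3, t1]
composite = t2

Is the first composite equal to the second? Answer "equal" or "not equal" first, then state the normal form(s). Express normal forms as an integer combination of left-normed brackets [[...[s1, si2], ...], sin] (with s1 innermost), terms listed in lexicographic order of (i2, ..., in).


In normal form, the first expression is [[s1, s2], s3]
In normal form, the second expression is [[s1, s2], s3]
The normal forms match — equal.

equal: each reduces to [[s1, s2], s3]


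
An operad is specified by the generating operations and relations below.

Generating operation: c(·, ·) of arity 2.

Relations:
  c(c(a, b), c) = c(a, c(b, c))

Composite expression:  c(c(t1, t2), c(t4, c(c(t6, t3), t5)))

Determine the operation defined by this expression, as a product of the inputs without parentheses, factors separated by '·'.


Under associativity of c, the answer is the t's in reading order.
c(t1, t2) unparenthesizes to t1 · t2
c(t6, t3) unparenthesizes to t6 · t3
c(c(t6, t3), t5) unparenthesizes to t6 · t3 · t5
c(t4, c(c(t6, t3), t5)) unparenthesizes to t4 · t6 · t3 · t5
c(c(t1, t2), c(t4, c(c(t6, t3), t5))) unparenthesizes to t1 · t2 · t4 · t6 · t3 · t5

t1 · t2 · t4 · t6 · t3 · t5


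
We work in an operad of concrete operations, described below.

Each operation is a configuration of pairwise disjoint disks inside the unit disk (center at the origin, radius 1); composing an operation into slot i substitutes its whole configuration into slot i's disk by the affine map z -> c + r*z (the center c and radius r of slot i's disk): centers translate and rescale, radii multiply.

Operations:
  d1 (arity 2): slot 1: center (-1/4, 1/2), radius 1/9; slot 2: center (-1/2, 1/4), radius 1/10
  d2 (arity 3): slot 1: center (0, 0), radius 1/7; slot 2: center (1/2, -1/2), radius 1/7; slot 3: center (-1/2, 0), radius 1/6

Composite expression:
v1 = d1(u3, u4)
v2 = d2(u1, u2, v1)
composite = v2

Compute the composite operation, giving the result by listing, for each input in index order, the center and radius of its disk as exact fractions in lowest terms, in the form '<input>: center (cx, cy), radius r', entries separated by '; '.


Only the slot chain above each u matters under d2; compose those maps.
input u1: composing its 1 substitution step yields center (0, 0), radius 1/7
input u2: composing its 1 substitution step yields center (1/2, -1/2), radius 1/7
input u3: composing its 2 substitution steps yields center (-13/24, 1/12), radius 1/54
input u4: composing its 2 substitution steps yields center (-7/12, 1/24), radius 1/60

u1: center (0, 0), radius 1/7; u2: center (1/2, -1/2), radius 1/7; u3: center (-13/24, 1/12), radius 1/54; u4: center (-7/12, 1/24), radius 1/60


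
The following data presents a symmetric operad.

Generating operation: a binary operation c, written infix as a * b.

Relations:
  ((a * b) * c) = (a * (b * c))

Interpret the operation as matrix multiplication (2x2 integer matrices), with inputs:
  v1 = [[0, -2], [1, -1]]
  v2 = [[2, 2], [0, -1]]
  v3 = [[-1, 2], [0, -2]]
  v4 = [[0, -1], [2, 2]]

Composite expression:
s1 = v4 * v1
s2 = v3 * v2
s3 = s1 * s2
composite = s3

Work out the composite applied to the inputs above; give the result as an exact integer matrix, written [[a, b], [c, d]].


[[2, 6], [-4, -20]]

(v4 * v1) = [[-1, 1], [2, -6]]
(v3 * v2) = [[-2, -4], [0, 2]]
((v4 * v1) * (v3 * v2)) = [[2, 6], [-4, -20]]


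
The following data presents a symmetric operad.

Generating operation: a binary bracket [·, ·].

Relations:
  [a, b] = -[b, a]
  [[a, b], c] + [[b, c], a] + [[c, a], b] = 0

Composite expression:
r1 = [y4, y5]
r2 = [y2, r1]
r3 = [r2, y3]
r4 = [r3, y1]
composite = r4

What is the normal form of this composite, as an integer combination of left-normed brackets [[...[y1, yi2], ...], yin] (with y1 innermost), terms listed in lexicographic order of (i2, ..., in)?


-[[[[y1, y2], y4], y5], y3] + [[[[y1, y2], y5], y4], y3] + [[[[y1, y3], y2], y4], y5] - [[[[y1, y3], y2], y5], y4] - [[[[y1, y3], y4], y5], y2] + [[[[y1, y3], y5], y4], y2] + [[[[y1, y4], y5], y2], y3] - [[[[y1, y5], y4], y2], y3]


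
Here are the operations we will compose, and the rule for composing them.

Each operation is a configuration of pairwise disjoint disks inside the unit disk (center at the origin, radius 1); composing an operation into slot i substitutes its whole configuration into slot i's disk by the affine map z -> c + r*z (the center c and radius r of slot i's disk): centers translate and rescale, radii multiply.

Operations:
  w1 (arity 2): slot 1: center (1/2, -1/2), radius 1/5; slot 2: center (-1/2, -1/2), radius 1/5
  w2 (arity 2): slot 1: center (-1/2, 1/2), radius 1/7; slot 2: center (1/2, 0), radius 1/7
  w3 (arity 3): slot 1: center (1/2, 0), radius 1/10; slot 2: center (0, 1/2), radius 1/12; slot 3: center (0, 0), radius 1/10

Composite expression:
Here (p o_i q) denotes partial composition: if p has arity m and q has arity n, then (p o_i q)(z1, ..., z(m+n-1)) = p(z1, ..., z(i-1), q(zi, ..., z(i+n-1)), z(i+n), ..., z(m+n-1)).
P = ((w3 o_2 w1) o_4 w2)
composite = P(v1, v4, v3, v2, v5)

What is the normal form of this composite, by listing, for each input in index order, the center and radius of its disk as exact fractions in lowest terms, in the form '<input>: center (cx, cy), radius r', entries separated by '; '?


v1: center (1/2, 0), radius 1/10; v2: center (-1/20, 1/20), radius 1/70; v3: center (-1/24, 11/24), radius 1/60; v4: center (1/24, 11/24), radius 1/60; v5: center (1/20, 0), radius 1/70

Affine substitution under w3: radii multiply and v-centers shift.
input v1: applying the 1 nested substitution gives center (1/2, 0), radius 1/10
input v4: applying the 2 nested substitutions gives center (1/24, 11/24), radius 1/60
input v3: applying the 2 nested substitutions gives center (-1/24, 11/24), radius 1/60
input v2: applying the 2 nested substitutions gives center (-1/20, 1/20), radius 1/70
input v5: applying the 2 nested substitutions gives center (1/20, 0), radius 1/70


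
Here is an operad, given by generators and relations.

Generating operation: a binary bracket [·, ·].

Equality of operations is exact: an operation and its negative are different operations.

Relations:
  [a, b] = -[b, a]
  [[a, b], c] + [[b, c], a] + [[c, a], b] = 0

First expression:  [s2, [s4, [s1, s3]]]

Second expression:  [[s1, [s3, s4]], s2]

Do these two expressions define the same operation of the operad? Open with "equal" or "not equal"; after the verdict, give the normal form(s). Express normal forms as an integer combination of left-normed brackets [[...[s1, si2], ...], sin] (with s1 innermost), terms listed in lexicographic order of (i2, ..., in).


not equal; first: [[[s1, s3], s4], s2]; second: [[[s1, s3], s4], s2] - [[[s1, s4], s3], s2]


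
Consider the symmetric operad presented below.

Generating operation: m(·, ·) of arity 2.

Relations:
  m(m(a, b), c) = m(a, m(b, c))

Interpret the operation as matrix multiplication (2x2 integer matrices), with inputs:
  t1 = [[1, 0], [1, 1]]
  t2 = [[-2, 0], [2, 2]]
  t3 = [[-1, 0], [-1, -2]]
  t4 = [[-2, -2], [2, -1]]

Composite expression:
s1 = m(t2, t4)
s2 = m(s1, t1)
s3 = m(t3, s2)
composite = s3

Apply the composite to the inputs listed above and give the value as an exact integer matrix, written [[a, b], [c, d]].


[[-8, -4], [4, 8]]

m(t2, t4) = [[4, 4], [0, -6]]
m(m(t2, t4), t1) = [[8, 4], [-6, -6]]
m(t3, m(m(t2, t4), t1)) = [[-8, -4], [4, 8]]


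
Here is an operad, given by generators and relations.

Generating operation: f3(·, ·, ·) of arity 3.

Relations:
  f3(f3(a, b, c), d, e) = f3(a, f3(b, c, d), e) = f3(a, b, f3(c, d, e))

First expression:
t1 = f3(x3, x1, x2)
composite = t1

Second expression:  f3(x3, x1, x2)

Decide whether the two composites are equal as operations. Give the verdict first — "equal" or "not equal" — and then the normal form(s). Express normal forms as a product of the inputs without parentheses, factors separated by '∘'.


equal — both sides give x3 ∘ x1 ∘ x2

The first composite normalizes to x3 ∘ x1 ∘ x2
The second composite normalizes to x3 ∘ x1 ∘ x2
The forms coincide; equal.


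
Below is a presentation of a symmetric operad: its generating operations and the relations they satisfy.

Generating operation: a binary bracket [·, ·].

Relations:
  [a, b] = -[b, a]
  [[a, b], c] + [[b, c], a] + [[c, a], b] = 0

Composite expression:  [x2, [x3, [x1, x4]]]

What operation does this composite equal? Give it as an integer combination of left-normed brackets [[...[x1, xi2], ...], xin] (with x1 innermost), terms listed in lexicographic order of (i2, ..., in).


[[[x1, x4], x3], x2]

Left-normed coefficients sit on the x1-initial expansion words.
Composite bracket: [x2, [x3, [x1, x4]]]
Applying ab - ba throughout gives 8 signed words (2^3 = 8).
Only words starting with x1 matter:
  the word x1x4x3x2 carries sign +1 and contributes +[[[x1, x4], x3], x2]


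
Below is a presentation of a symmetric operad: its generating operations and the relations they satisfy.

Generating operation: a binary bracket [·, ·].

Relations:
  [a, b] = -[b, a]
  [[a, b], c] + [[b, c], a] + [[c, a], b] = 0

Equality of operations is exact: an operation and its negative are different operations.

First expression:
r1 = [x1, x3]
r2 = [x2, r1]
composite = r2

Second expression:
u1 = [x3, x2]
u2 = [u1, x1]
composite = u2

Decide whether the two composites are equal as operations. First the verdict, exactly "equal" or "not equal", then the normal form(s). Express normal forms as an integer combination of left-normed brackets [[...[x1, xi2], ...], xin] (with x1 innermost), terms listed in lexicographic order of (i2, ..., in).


not equal; the first gives -[[x1, x3], x2] and the second [[x1, x2], x3] - [[x1, x3], x2]

In normal form, the first expression is -[[x1, x3], x2]
In normal form, the second expression is [[x1, x2], x3] - [[x1, x3], x2]
They disagree, so not equal.


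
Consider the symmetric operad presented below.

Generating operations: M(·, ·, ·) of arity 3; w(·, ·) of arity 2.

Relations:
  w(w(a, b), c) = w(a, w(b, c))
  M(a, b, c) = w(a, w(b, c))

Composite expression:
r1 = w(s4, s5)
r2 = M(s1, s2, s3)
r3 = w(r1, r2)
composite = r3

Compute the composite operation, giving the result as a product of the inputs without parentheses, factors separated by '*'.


The w-tree's shape is irrelevant; the s-reading-order decides.
w(s4, s5) collapses to s4 * s5
M(s1, s2, s3) collapses to s1 * s2 * s3
w(w(s4, s5), M(s1, s2, s3)) collapses to s4 * s5 * s1 * s2 * s3

s4 * s5 * s1 * s2 * s3


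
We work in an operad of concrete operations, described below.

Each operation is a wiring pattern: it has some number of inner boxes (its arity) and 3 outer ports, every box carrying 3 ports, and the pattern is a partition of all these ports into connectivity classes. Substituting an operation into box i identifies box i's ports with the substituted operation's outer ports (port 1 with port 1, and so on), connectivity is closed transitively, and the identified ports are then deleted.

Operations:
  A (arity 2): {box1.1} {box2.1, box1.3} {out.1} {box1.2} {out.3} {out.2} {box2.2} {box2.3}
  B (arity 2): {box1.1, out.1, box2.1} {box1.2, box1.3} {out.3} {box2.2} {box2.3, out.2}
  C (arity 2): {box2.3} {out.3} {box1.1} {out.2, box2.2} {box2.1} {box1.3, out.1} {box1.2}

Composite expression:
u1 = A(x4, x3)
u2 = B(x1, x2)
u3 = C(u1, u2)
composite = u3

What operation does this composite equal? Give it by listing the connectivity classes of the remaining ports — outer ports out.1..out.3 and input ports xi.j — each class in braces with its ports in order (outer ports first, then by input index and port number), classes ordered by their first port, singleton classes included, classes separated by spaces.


Treat the ports identified at C as solder joints: merge, then drop.
the subtree at A composes to {out.1} {out.2} {out.3} {x3.1, x4.3} {x3.2} {x3.3} {x4.1} {x4.2} on (x4, x3); out.j = own outer ports
the subtree at B composes to {out.1, x1.1, x2.1} {out.2, x2.3} {out.3} {x1.2, x1.3} {x2.2} on (x1, x2); out.j = own outer ports
the subtree at C composes to {out.1} {out.2, x2.3} {out.3} {x1.1, x2.1} {x1.2, x1.3} {x2.2} {x3.1, x4.3} {x3.2} {x3.3} {x4.1} {x4.2} on (x4, x3, x1, x2); out.j = own outer ports

{out.1} {out.2, x2.3} {out.3} {x1.1, x2.1} {x1.2, x1.3} {x2.2} {x3.1, x4.3} {x3.2} {x3.3} {x4.1} {x4.2}


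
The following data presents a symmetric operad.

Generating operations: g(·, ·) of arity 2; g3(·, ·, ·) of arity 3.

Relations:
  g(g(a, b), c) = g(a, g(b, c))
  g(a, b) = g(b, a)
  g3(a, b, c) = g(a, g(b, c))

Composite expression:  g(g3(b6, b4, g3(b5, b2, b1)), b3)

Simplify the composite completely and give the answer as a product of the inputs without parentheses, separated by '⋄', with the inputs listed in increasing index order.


b1 ⋄ b2 ⋄ b3 ⋄ b4 ⋄ b5 ⋄ b6

Reordering under g is free, so list the b-inputs canonically.
g3(b5, b2, b1) reduces to b5 ⋄ b2 ⋄ b1
g3(b6, b4, g3(b5, b2, b1)) reduces to b6 ⋄ b4 ⋄ b5 ⋄ b2 ⋄ b1
g(g3(b6, b4, g3(b5, b2, b1)), b3) reduces to b6 ⋄ b4 ⋄ b5 ⋄ b2 ⋄ b1 ⋄ b3
commutativity sorts the factors: b1 ⋄ b2 ⋄ b3 ⋄ b4 ⋄ b5 ⋄ b6


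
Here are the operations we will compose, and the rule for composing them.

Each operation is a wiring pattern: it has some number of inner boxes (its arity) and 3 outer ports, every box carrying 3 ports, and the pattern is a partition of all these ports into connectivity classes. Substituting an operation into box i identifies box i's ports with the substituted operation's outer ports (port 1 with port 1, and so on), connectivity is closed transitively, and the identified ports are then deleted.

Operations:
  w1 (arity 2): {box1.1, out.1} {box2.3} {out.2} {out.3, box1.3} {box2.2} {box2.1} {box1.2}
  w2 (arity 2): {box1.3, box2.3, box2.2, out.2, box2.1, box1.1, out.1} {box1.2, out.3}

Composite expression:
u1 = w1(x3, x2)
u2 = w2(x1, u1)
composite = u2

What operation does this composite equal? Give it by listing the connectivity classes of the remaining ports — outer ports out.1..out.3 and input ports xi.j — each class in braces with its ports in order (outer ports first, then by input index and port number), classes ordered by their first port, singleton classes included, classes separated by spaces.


{out.1, out.2, x1.1, x1.3, x3.1, x3.3} {out.3, x1.2} {x2.1} {x2.2} {x2.3} {x3.2}

After gluing at w2, chains via deleted ports link the x-ports.
stage w1: inputs (x3, x2), connectivity {out.1, x3.1} {out.2} {out.3, x3.3} {x2.1} {x2.2} {x2.3} {x3.2}, out.j its boundary
stage w2: inputs (x1, x3, x2), connectivity {out.1, out.2, x1.1, x1.3, x3.1, x3.3} {out.3, x1.2} {x2.1} {x2.2} {x2.3} {x3.2}, out.j its boundary


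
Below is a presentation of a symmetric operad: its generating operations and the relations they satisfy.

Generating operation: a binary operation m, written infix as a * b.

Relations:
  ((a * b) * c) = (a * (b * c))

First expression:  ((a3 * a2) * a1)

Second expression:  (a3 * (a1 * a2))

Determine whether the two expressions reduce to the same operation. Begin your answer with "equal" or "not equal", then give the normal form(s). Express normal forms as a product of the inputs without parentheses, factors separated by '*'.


not equal — first a3 * a2 * a1, second a3 * a1 * a2

Normal form of the first expression: a3 * a2 * a1
Normal form of the second expression: a3 * a1 * a2
The forms do not match — not equal.


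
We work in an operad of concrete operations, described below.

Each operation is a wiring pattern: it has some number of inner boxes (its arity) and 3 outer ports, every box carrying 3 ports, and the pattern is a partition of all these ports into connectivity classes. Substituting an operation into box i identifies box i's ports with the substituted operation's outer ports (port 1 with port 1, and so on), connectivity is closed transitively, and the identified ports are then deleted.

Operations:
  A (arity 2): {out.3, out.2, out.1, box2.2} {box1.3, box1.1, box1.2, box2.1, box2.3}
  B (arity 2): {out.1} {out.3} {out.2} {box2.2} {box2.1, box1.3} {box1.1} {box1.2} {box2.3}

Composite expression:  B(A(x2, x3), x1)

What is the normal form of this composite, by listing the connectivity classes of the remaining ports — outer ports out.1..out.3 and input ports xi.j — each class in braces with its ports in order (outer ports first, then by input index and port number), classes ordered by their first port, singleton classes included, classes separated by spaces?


Substituting into B glues patterns; closure does the rest.
stage A: inputs (x2, x3), connectivity {out.1, out.2, out.3, x3.2} {x2.1, x2.2, x2.3, x3.1, x3.3}, out.j its boundary
stage B: inputs (x2, x3, x1), connectivity {out.1} {out.2} {out.3} {x1.1, x3.2} {x1.2} {x1.3} {x2.1, x2.2, x2.3, x3.1, x3.3}, out.j its boundary

{out.1} {out.2} {out.3} {x1.1, x3.2} {x1.2} {x1.3} {x2.1, x2.2, x2.3, x3.1, x3.3}


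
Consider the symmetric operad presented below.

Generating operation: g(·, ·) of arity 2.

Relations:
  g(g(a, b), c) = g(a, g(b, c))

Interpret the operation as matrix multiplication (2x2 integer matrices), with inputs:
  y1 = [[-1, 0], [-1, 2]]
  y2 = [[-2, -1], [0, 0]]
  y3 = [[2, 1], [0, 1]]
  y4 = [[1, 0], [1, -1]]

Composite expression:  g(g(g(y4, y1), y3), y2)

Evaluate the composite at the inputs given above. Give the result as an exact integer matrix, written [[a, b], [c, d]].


g(y4, y1) = [[-1, 0], [0, -2]]
g(g(y4, y1), y3) = [[-2, -1], [0, -2]]
g(g(g(y4, y1), y3), y2) = [[4, 2], [0, 0]]

[[4, 2], [0, 0]]


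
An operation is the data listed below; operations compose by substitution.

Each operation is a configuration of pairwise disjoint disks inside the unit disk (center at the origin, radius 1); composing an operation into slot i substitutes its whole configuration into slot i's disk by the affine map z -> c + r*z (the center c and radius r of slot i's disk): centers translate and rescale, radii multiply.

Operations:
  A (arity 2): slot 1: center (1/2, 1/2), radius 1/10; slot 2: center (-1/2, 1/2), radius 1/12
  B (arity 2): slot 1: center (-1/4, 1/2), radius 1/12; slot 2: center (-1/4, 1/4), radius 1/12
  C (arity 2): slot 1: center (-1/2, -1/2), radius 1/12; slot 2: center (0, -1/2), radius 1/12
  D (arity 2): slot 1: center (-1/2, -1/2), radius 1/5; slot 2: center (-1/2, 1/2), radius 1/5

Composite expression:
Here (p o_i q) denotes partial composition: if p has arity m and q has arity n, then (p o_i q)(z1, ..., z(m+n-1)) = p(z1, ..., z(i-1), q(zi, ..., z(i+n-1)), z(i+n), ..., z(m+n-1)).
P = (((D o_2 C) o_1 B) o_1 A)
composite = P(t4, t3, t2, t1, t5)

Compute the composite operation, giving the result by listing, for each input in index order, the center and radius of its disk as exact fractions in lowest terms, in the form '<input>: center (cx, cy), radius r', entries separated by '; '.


Follow each t-input down from D: c' goes to c + r*c', radius to r*r'.
tracing t4 down its 3-map path: center (-13/24, -47/120), radius 1/600
tracing t3 down its 3-map path: center (-67/120, -47/120), radius 1/720
tracing t2 down its 2-map path: center (-11/20, -9/20), radius 1/60
tracing t1 down its 2-map path: center (-3/5, 2/5), radius 1/60
tracing t5 down its 2-map path: center (-1/2, 2/5), radius 1/60

t1: center (-3/5, 2/5), radius 1/60; t2: center (-11/20, -9/20), radius 1/60; t3: center (-67/120, -47/120), radius 1/720; t4: center (-13/24, -47/120), radius 1/600; t5: center (-1/2, 2/5), radius 1/60


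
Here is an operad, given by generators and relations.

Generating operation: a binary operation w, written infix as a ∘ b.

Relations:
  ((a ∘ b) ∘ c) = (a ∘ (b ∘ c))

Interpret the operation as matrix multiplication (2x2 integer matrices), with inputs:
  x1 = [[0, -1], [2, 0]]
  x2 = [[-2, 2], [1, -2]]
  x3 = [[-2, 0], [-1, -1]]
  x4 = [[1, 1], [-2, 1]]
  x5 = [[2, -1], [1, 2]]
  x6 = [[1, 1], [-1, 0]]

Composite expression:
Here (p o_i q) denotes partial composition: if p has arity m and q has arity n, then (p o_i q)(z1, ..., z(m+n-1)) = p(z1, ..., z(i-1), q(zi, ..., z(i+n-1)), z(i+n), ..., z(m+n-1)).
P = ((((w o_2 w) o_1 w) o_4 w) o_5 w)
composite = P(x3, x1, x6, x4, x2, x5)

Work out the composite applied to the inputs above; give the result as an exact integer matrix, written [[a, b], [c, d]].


[[4, -2], [-2, 31]]


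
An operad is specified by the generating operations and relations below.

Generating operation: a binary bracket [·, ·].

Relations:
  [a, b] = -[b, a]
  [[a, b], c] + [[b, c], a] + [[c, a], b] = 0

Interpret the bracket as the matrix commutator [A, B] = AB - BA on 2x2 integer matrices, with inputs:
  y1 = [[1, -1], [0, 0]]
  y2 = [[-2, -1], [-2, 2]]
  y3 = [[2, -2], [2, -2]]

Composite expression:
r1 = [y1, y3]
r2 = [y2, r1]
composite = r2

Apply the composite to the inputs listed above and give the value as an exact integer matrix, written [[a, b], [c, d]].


[[6, -12], [0, -6]]

[y1, y3] = [[-2, 2], [-2, 2]]
[y2, [y1, y3]] = [[6, -12], [0, -6]]


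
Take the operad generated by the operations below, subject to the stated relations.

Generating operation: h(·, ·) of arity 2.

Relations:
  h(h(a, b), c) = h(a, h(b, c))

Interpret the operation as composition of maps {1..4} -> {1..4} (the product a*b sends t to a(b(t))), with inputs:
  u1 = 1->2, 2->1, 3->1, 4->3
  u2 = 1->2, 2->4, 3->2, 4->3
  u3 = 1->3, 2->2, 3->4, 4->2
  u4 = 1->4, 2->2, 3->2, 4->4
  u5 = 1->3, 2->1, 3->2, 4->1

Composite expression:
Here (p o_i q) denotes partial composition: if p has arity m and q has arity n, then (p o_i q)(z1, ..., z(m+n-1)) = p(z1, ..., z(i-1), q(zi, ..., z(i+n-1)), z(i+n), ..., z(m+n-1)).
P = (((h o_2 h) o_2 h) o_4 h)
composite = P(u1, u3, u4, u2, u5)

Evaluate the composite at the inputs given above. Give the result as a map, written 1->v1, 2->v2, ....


h(u3, u4) = 1->2, 2->2, 3->2, 4->2
h(u2, u5) = 1->2, 2->2, 3->4, 4->2
h(h(u3, u4), h(u2, u5)) = 1->2, 2->2, 3->2, 4->2
h(u1, h(h(u3, u4), h(u2, u5))) = 1->1, 2->1, 3->1, 4->1

1->1, 2->1, 3->1, 4->1


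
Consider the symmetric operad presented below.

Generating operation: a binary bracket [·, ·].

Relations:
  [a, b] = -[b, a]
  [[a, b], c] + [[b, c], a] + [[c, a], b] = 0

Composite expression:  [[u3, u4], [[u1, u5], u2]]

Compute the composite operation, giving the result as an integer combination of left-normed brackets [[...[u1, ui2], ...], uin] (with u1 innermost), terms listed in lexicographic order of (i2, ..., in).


-[[[[u1, u5], u2], u3], u4] + [[[[u1, u5], u2], u4], u3]

A multilinear Lie element is pinned by u1-initial words (u1 innermost).
Composite bracket: [[u3, u4], [[u1, u5], u2]]
The bracket unfolds into 16 signed words via [a, b] = ab - ba (2^4 = 16).
Collect the words opening with u1:
  sign of u1u5u2u3u4 is -1, so it contributes -[[[[u1, u5], u2], u3], u4]
  sign of u1u5u2u4u3 is +1, so it contributes +[[[[u1, u5], u2], u4], u3]


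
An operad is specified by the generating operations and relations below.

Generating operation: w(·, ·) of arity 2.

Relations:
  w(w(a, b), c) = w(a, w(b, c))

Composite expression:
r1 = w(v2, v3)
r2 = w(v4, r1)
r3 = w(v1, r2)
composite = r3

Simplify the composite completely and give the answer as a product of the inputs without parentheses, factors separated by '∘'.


v1 ∘ v4 ∘ v2 ∘ v3

Key point: w is associative — brackets drop, the v-order remains.
w(v2, v3) unparenthesizes to v2 ∘ v3
w(v4, w(v2, v3)) unparenthesizes to v4 ∘ v2 ∘ v3
w(v1, w(v4, w(v2, v3))) unparenthesizes to v1 ∘ v4 ∘ v2 ∘ v3


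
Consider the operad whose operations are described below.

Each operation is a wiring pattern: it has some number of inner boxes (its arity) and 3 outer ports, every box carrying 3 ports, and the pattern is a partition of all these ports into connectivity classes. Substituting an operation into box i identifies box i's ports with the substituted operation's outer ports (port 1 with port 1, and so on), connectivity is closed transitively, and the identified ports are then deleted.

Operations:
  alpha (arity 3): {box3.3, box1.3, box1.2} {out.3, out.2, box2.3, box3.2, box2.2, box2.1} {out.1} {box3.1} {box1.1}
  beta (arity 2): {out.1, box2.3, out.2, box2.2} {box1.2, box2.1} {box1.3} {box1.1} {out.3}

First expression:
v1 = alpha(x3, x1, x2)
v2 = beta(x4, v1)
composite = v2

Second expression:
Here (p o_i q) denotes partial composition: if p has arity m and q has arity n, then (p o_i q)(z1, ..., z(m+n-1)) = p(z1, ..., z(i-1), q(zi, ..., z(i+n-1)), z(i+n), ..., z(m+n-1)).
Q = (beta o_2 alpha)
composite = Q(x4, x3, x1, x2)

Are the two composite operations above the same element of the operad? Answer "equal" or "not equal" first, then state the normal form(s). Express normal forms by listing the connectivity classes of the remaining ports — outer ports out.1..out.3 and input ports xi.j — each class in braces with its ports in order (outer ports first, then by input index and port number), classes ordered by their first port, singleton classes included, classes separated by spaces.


equal; the common form is {out.1, out.2, x1.1, x1.2, x1.3, x2.2} {out.3} {x2.1} {x2.3, x3.2, x3.3} {x3.1} {x4.1} {x4.2} {x4.3}

The first expression reduces to {out.1, out.2, x1.1, x1.2, x1.3, x2.2} {out.3} {x2.1} {x2.3, x3.2, x3.3} {x3.1} {x4.1} {x4.2} {x4.3}
The second expression reduces to {out.1, out.2, x1.1, x1.2, x1.3, x2.2} {out.3} {x2.1} {x2.3, x3.2, x3.3} {x3.1} {x4.1} {x4.2} {x4.3}
Both agree, so they are equal.
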